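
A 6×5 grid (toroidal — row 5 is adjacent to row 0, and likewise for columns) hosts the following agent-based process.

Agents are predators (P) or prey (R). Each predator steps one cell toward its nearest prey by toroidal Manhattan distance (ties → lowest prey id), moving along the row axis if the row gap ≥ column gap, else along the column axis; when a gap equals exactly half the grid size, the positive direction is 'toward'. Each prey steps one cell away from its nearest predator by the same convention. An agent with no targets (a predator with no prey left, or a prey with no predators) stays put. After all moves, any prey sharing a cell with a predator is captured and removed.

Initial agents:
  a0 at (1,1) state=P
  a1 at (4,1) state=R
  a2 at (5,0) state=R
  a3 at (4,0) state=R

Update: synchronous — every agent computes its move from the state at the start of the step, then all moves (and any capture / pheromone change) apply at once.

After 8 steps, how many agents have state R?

t=1: a0@(2,1):P a1@(3,1):R a2@(4,0):R a3@(3,0):R
t=2: a0@(3,1):P a1@(4,1):R a2@(5,0):R a3@(4,0):R
t=3: a0@(4,1):P a1@(5,1):R a2@(0,0):R a3@(5,0):R
t=4: a0@(5,1):P a1@(0,1):R a2@(1,0):R a3@(0,0):R
t=5: a0@(0,1):P a1@(1,1):R a2@(2,0):R a3@(1,0):R
t=6: a0@(1,1):P a1@(2,1):R a2@(3,0):R a3@(2,0):R
t=7: a0@(2,1):P a1@(3,1):R a2@(4,0):R a3@(3,0):R
t=8: a0@(3,1):P a1@(4,1):R a2@(5,0):R a3@(4,0):R

3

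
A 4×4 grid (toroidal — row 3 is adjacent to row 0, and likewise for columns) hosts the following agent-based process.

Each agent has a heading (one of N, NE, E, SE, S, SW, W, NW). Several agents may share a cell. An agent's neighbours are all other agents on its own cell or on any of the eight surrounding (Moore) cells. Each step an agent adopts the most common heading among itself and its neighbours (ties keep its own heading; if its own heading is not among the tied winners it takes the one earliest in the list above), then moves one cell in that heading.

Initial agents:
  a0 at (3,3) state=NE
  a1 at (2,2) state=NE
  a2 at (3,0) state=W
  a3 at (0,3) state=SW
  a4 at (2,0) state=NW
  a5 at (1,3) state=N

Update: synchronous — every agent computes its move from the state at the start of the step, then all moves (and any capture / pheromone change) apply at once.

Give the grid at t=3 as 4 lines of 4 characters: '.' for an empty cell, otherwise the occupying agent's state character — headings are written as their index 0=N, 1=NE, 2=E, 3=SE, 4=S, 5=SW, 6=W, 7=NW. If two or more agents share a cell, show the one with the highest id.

..1.
....
1...
51..

t=1: a0@(2,0):NE a1@(1,3):NE a2@(3,3):W a3@(1,2):SW a4@(1,3):NW a5@(0,3):N
t=2: a0@(1,1):NE a1@(0,0):NE a2@(3,2):W a3@(2,1):SW a4@(0,0):NE a5@(3,3):N
t=3: a0@(0,2):NE a1@(3,1):NE a2@(3,1):W a3@(3,0):SW a4@(3,1):NE a5@(2,0):NE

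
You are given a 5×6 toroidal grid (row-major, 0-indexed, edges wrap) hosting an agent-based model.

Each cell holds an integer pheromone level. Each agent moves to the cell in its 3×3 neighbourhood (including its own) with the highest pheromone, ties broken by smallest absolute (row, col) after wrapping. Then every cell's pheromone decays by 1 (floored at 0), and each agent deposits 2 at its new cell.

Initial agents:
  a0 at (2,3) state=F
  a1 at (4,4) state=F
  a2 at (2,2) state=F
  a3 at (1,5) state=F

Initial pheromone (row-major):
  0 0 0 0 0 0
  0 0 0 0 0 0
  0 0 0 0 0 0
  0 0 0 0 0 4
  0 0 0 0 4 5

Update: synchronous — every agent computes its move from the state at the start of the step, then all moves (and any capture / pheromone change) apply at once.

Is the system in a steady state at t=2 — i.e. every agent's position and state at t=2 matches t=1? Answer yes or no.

t=1: a0@(1,2) a1@(4,5) a2@(1,1) a3@(0,0) | pheromone: 2 0 0 0 0 0 / 0 2 2 0 0 0 / 0 0 0 0 0 0 / 0 0 0 0 0 3 / 0 0 0 0 3 6
t=2: a0@(1,1) a1@(4,5) a2@(0,0) a3@(4,5) | pheromone: 3 0 0 0 0 0 / 0 3 1 0 0 0 / 0 0 0 0 0 0 / 0 0 0 0 0 2 / 0 0 0 0 2 9

no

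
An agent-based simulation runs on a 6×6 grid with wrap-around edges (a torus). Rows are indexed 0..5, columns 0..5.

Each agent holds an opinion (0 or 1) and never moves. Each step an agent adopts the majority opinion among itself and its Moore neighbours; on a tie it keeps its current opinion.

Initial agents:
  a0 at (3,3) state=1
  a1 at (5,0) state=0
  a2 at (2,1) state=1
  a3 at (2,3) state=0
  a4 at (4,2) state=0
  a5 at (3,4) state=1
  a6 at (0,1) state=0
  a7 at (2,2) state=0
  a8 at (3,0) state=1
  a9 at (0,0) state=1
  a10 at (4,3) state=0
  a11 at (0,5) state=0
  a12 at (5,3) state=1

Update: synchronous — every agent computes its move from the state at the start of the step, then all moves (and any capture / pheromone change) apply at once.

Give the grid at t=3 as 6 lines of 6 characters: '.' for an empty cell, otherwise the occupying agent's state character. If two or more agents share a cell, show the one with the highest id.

t=1: a0@(3,3):0 a1@(5,0):0 a2@(2,1):1 a3@(2,3):0 a4@(4,2):0 a5@(3,4):1 a6@(0,1):0 a7@(2,2):0 a8@(3,0):1 a9@(0,0):0 a10@(4,3):1 a11@(0,5):0 a12@(5,3):0
t=2: a0@(3,3):0 a1@(5,0):0 a2@(2,1):1 a3@(2,3):0 a4@(4,2):0 a5@(3,4):1 a6@(0,1):0 a7@(2,2):0 a8@(3,0):1 a9@(0,0):0 a10@(4,3):0 a11@(0,5):0 a12@(5,3):0
t=3: a0@(3,3):0 a1@(5,0):0 a2@(2,1):1 a3@(2,3):0 a4@(4,2):0 a5@(3,4):0 a6@(0,1):0 a7@(2,2):0 a8@(3,0):1 a9@(0,0):0 a10@(4,3):0 a11@(0,5):0 a12@(5,3):0

00...0
......
.100..
1..00.
..00..
0..0..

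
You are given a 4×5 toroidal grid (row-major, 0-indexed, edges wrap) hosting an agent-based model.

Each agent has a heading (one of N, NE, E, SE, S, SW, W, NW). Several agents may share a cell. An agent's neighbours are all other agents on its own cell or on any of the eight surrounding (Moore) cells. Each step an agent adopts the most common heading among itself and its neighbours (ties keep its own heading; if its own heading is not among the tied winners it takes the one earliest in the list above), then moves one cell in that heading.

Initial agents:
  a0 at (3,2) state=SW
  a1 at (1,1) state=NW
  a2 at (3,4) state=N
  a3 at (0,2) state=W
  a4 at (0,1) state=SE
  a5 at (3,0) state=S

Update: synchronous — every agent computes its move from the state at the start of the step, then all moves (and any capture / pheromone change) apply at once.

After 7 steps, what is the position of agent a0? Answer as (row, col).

t=1: a0@(0,1):SW a1@(0,0):NW a2@(2,4):N a3@(0,1):W a4@(1,2):SE a5@(0,0):S
t=2: a0@(1,0):SW a1@(3,4):NW a2@(1,4):N a3@(0,0):W a4@(2,3):SE a5@(1,0):S
t=3: a0@(2,4):SW a1@(2,3):NW a2@(0,4):N a3@(0,4):W a4@(3,4):SE a5@(2,0):S
t=4: a0@(3,3):SW a1@(1,2):NW a2@(3,4):N a3@(0,3):W a4@(0,0):SE a5@(3,0):S
t=5: a0@(0,2):SW a1@(0,1):NW a2@(2,4):N a3@(0,2):W a4@(1,1):SE a5@(0,0):S
t=6: a0@(1,1):SW a1@(3,0):NW a2@(1,4):N a3@(0,1):W a4@(2,2):SE a5@(1,0):S
t=7: a0@(2,0):SW a1@(2,4):NW a2@(0,4):N a3@(0,0):W a4@(3,3):SE a5@(2,0):S

(2, 0)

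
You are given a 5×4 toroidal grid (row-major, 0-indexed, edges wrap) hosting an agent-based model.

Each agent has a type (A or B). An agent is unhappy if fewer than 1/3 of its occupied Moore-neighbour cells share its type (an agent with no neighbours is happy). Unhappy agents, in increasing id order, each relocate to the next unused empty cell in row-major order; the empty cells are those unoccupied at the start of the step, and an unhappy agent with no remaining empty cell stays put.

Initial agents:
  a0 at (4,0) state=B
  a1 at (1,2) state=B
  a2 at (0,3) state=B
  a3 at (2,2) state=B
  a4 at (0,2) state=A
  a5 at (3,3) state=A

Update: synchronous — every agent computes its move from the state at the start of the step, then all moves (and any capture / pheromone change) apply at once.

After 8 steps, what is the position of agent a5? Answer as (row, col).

t=1: a0@(4,0):B a1@(1,2):B a2@(0,3):B a3@(2,2):B a4@(0,0):A a5@(0,1):A
t=2: (unchanged — steady state)

(0, 1)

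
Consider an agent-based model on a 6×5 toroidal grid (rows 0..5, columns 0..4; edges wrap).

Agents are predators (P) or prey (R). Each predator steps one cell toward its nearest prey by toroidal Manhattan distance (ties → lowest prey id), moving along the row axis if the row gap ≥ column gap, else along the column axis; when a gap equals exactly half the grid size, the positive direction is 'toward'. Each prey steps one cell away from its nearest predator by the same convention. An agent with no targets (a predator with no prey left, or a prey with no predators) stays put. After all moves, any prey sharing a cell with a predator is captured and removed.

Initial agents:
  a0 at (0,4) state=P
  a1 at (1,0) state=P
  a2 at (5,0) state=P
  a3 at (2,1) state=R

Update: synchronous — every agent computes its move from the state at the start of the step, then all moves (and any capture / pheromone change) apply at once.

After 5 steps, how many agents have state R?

1

t=1: a0@(1,4):P a1@(2,0):P a2@(0,0):P a3@(3,1):R
t=2: a0@(2,4):P a1@(3,0):P a2@(1,0):P a3@(4,1):R
t=3: a0@(3,4):P a1@(4,0):P a2@(2,0):P a3@(5,1):R
t=4: a0@(4,4):P a1@(5,0):P a2@(3,0):P a3@(0,1):R
t=5: a0@(5,4):P a1@(0,0):P a2@(4,0):P a3@(1,1):R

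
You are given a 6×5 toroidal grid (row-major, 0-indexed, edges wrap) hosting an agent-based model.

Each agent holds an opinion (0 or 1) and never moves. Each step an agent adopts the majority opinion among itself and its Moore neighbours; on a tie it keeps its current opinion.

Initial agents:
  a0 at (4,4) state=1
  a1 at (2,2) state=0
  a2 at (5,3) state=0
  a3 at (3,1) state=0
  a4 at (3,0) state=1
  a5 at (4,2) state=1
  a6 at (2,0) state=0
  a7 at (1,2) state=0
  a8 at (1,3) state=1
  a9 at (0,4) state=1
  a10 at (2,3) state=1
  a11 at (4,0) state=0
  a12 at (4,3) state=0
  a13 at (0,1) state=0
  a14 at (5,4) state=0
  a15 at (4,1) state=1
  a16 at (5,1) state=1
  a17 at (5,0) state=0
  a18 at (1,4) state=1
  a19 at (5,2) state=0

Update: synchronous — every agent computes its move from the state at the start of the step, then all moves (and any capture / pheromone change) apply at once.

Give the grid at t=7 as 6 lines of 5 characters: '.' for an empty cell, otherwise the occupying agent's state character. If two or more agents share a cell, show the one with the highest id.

t=1: a0@(4,4):0 a1@(2,2):0 a2@(5,3):0 a3@(3,1):0 a4@(3,0):1 a5@(4,2):0 a6@(2,0):0 a7@(1,2):0 a8@(1,3):1 a9@(0,4):1 a10@(2,3):1 a11@(4,0):0 a12@(4,3):0 a13@(0,1):0 a14@(5,4):0 a15@(4,1):1 a16@(5,1):0 a17@(5,0):0 a18@(1,4):1 a19@(5,2):0
t=2: a0@(4,4):0 a1@(2,2):0 a2@(5,3):0 a3@(3,1):0 a4@(3,0):0 a5@(4,2):0 a6@(2,0):0 a7@(1,2):0 a8@(1,3):1 a9@(0,4):1 a10@(2,3):1 a11@(4,0):0 a12@(4,3):0 a13@(0,1):0 a14@(5,4):0 a15@(4,1):0 a16@(5,1):0 a17@(5,0):0 a18@(1,4):1 a19@(5,2):0
t=3: (unchanged — steady state)

.0..1
..011
0.01.
00...
00000
00000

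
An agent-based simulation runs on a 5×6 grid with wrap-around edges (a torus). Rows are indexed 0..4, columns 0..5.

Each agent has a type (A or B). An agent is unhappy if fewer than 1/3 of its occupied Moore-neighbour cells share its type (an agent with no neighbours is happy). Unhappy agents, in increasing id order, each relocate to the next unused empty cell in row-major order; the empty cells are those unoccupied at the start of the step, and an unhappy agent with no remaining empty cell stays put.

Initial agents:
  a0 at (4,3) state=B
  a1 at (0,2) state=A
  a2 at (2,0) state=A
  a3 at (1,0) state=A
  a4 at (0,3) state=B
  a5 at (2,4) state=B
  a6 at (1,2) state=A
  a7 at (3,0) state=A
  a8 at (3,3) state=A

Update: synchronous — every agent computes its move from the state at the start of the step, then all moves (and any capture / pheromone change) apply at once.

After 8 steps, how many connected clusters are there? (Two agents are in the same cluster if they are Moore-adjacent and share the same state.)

t=1: a0@(4,3):B a1@(0,2):A a2@(2,0):A a3@(1,0):A a4@(0,3):B a5@(0,0):B a6@(1,2):A a7@(3,0):A a8@(0,1):A
t=2: a0@(4,3):B a1@(0,2):A a2@(2,0):A a3@(1,0):A a4@(0,3):B a5@(0,4):B a6@(1,2):A a7@(3,0):A a8@(0,1):A
t=3: (unchanged — steady state)

2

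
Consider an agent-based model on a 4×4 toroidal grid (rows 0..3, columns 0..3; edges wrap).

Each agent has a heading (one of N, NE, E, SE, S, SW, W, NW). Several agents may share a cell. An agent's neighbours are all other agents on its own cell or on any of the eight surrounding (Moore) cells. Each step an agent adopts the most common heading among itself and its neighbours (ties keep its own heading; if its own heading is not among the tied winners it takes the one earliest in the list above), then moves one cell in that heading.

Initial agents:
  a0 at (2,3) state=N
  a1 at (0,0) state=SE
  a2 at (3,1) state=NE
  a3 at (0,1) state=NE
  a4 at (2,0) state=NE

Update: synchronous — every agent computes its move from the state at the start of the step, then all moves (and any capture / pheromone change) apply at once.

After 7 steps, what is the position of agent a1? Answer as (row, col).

t=1: a0@(1,3):N a1@(3,1):NE a2@(2,2):NE a3@(3,2):NE a4@(1,1):NE
t=2: a0@(0,3):N a1@(2,2):NE a2@(1,3):NE a3@(2,3):NE a4@(0,2):NE
t=3: a0@(3,0):NE a1@(1,3):NE a2@(0,0):NE a3@(1,0):NE a4@(3,3):NE
t=4: a0@(2,1):NE a1@(0,0):NE a2@(3,1):NE a3@(0,1):NE a4@(2,0):NE
t=5: a0@(1,2):NE a1@(3,1):NE a2@(2,2):NE a3@(3,2):NE a4@(1,1):NE
t=6: a0@(0,3):NE a1@(2,2):NE a2@(1,3):NE a3@(2,3):NE a4@(0,2):NE
t=7: a0@(3,0):NE a1@(1,3):NE a2@(0,0):NE a3@(1,0):NE a4@(3,3):NE

(1, 3)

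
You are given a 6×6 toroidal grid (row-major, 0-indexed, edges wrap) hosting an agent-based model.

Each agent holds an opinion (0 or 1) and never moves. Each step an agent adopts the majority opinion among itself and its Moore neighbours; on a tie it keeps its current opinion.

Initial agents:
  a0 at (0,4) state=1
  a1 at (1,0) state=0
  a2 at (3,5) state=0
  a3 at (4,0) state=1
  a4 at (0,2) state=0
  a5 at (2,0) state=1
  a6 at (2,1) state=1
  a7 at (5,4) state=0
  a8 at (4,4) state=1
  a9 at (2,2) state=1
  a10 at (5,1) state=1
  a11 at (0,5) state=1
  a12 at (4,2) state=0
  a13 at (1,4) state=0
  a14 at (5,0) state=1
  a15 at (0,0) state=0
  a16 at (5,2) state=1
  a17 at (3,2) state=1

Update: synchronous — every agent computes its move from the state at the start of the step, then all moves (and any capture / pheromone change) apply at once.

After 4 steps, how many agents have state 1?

18

t=1: a0@(0,4):1 a1@(1,0):1 a2@(3,5):1 a3@(4,0):1 a4@(0,2):1 a5@(2,0):1 a6@(2,1):1 a7@(5,4):1 a8@(4,4):0 a9@(2,2):1 a10@(5,1):1 a11@(0,5):0 a12@(4,2):1 a13@(1,4):1 a14@(5,0):1 a15@(0,0):1 a16@(5,2):1 a17@(3,2):1
t=2: a0@(0,4):1 a1@(1,0):1 a2@(3,5):1 a3@(4,0):1 a4@(0,2):1 a5@(2,0):1 a6@(2,1):1 a7@(5,4):1 a8@(4,4):1 a9@(2,2):1 a10@(5,1):1 a11@(0,5):1 a12@(4,2):1 a13@(1,4):1 a14@(5,0):1 a15@(0,0):1 a16@(5,2):1 a17@(3,2):1
t=3: (unchanged — steady state)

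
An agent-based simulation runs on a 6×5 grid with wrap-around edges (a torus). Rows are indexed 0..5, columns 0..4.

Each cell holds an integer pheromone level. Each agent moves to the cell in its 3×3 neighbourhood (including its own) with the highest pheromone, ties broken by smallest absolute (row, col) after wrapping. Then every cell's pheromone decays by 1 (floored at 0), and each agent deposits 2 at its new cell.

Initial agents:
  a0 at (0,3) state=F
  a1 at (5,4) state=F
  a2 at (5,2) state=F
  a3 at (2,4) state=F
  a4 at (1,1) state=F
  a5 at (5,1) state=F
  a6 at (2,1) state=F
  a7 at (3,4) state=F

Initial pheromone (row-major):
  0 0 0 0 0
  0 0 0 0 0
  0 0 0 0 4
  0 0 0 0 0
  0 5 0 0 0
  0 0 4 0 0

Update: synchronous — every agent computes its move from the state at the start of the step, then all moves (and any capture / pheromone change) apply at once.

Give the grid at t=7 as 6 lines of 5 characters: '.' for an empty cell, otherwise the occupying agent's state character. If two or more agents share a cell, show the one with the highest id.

t=1: a0@(5,2) a1@(0,0) a2@(4,1) a3@(2,4) a4@(0,0) a5@(4,1) a6@(1,0) a7@(2,4) | pheromone: 4 0 0 0 0 / 2 0 0 0 0 / 0 0 0 0 7 / 0 0 0 0 0 / 0 8 0 0 0 / 0 0 5 0 0
t=2: a0@(4,1) a1@(0,0) a2@(4,1) a3@(2,4) a4@(0,0) a5@(4,1) a6@(2,4) a7@(2,4) | pheromone: 7 0 0 0 0 / 1 0 0 0 0 / 0 0 0 0 12 / 0 0 0 0 0 / 0 13 0 0 0 / 0 0 4 0 0
t=3: a0@(4,1) a1@(0,0) a2@(4,1) a3@(2,4) a4@(0,0) a5@(4,1) a6@(2,4) a7@(2,4) | pheromone: 10 0 0 0 0 / 0 0 0 0 0 / 0 0 0 0 17 / 0 0 0 0 0 / 0 18 0 0 0 / 0 0 3 0 0
t=4: a0@(4,1) a1@(0,0) a2@(4,1) a3@(2,4) a4@(0,0) a5@(4,1) a6@(2,4) a7@(2,4) | pheromone: 13 0 0 0 0 / 0 0 0 0 0 / 0 0 0 0 22 / 0 0 0 0 0 / 0 23 0 0 0 / 0 0 2 0 0
t=5: a0@(4,1) a1@(0,0) a2@(4,1) a3@(2,4) a4@(0,0) a5@(4,1) a6@(2,4) a7@(2,4) | pheromone: 16 0 0 0 0 / 0 0 0 0 0 / 0 0 0 0 27 / 0 0 0 0 0 / 0 28 0 0 0 / 0 0 1 0 0
t=6: a0@(4,1) a1@(0,0) a2@(4,1) a3@(2,4) a4@(0,0) a5@(4,1) a6@(2,4) a7@(2,4) | pheromone: 19 0 0 0 0 / 0 0 0 0 0 / 0 0 0 0 32 / 0 0 0 0 0 / 0 33 0 0 0 / 0 0 0 0 0
t=7: a0@(4,1) a1@(0,0) a2@(4,1) a3@(2,4) a4@(0,0) a5@(4,1) a6@(2,4) a7@(2,4) | pheromone: 22 0 0 0 0 / 0 0 0 0 0 / 0 0 0 0 37 / 0 0 0 0 0 / 0 38 0 0 0 / 0 0 0 0 0

F....
.....
....F
.....
.F...
.....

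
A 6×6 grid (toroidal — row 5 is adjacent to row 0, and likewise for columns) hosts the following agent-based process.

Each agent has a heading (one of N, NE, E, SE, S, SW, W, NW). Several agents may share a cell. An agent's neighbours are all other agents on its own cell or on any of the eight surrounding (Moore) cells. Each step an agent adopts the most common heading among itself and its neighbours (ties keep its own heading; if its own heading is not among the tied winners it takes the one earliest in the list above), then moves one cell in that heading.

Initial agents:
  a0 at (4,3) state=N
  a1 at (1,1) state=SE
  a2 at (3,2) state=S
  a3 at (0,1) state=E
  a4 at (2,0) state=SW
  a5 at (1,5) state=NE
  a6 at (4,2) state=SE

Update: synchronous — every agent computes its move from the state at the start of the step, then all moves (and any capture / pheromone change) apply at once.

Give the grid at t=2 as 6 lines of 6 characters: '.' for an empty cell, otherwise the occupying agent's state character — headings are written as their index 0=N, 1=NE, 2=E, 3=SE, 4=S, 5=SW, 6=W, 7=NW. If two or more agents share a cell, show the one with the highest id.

t=1: a0@(3,3):N a1@(2,2):SE a2@(4,2):S a3@(0,2):E a4@(3,5):SW a5@(0,0):NE a6@(5,3):SE
t=2: a0@(2,3):N a1@(3,3):SE a2@(5,2):S a3@(0,3):E a4@(4,4):SW a5@(5,1):NE a6@(0,4):SE

...23.
......
...0..
...3..
....5.
.14...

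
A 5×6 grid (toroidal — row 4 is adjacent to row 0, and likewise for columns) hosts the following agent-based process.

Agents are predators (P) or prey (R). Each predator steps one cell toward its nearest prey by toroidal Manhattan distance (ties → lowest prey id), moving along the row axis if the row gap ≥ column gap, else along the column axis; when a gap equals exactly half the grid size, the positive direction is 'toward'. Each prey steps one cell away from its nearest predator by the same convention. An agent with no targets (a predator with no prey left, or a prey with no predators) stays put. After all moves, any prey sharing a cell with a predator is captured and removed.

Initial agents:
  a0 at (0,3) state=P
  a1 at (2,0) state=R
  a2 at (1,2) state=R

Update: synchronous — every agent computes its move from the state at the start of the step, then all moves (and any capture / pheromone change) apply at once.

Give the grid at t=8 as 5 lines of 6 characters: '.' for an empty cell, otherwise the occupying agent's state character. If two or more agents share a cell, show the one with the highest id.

t=1: a0@(1,3):P a1@(2,5):R a2@(2,2):R
t=2: a0@(2,3):P a1@(2,0):R a2@(3,2):R
t=3: a0@(3,3):P a1@(2,5):R a2@(4,2):R
t=4: a0@(4,3):P a1@(2,0):R a2@(0,2):R
t=5: a0@(0,3):P a1@(2,5):R a2@(1,2):R
t=6: a0@(1,3):P a1@(3,5):R a2@(2,2):R
t=7: a0@(2,3):P a1@(4,5):R a2@(3,2):R
t=8: a0@(3,3):P a1@(0,5):R a2@(4,2):R

.....R
......
......
...P..
..R...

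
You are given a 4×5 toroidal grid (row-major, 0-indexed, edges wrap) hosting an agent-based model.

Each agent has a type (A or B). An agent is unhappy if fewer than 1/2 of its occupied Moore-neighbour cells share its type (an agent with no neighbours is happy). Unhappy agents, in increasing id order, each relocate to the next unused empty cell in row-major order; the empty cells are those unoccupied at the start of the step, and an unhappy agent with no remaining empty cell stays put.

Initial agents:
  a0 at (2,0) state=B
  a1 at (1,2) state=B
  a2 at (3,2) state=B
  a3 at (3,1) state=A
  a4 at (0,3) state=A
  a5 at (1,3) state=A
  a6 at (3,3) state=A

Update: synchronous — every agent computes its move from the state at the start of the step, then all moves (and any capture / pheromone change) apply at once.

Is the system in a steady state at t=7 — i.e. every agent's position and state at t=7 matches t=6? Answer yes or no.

t=1: a0@(0,0):B a1@(0,1):B a2@(0,2):B a3@(0,4):A a4@(0,3):A a5@(1,3):A a6@(3,3):A
t=2: a0@(0,0):B a1@(0,1):B a2@(1,0):B a3@(0,4):A a4@(0,3):A a5@(1,3):A a6@(3,3):A
t=3: (unchanged — steady state)

yes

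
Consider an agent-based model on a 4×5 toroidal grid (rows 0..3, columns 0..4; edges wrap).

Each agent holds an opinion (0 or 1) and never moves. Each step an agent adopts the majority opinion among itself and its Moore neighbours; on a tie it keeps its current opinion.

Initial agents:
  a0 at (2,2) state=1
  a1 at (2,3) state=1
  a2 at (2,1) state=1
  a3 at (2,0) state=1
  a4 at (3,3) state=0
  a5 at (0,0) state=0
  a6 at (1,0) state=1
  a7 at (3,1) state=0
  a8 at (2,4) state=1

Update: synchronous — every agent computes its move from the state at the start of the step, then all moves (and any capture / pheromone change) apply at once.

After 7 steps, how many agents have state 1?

t=1: a0@(2,2):1 a1@(2,3):1 a2@(2,1):1 a3@(2,0):1 a4@(3,3):1 a5@(0,0):0 a6@(1,0):1 a7@(3,1):1 a8@(2,4):1
t=2: a0@(2,2):1 a1@(2,3):1 a2@(2,1):1 a3@(2,0):1 a4@(3,3):1 a5@(0,0):1 a6@(1,0):1 a7@(3,1):1 a8@(2,4):1
t=3: (unchanged — steady state)

9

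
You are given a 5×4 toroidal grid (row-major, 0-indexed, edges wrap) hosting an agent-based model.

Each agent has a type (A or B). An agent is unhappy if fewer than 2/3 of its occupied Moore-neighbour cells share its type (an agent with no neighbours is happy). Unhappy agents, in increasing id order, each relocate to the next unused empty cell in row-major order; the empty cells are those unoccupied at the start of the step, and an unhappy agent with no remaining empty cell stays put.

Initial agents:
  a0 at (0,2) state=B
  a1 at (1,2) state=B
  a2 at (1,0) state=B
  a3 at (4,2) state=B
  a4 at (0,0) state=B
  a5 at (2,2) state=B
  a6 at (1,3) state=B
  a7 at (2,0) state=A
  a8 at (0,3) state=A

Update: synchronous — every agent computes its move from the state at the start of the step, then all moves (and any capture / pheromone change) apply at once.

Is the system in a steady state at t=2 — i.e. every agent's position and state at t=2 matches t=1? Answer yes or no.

no

t=1: a0@(0,2):B a1@(1,2):B a2@(0,1):B a3@(1,1):B a4@(0,0):B a5@(2,2):B a6@(1,3):B a7@(2,1):A a8@(2,3):A
t=2: a0@(0,2):B a1@(1,2):B a2@(0,1):B a3@(1,1):B a4@(0,0):B a5@(0,3):B a6@(1,3):B a7@(1,0):A a8@(2,0):A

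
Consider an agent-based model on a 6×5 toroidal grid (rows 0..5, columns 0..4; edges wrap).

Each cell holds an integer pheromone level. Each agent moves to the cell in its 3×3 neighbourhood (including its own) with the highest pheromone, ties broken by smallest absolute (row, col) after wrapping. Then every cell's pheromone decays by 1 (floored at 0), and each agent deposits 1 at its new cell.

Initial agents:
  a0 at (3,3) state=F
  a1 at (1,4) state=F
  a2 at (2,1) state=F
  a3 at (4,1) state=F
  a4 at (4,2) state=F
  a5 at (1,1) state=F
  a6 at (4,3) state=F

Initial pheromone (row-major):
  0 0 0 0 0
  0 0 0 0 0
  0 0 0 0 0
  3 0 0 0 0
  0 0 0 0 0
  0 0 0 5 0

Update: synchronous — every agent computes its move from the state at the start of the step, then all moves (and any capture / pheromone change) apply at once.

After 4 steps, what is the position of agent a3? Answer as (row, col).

(3, 0)

t=1: a0@(2,2) a1@(0,0) a2@(3,0) a3@(3,0) a4@(5,3) a5@(0,0) a6@(5,3) | pheromone: 2 0 0 0 0 / 0 0 0 0 0 / 0 0 1 0 0 / 4 0 0 0 0 / 0 0 0 0 0 / 0 0 0 6 0
t=2: a0@(2,2) a1@(0,0) a2@(3,0) a3@(3,0) a4@(5,3) a5@(0,0) a6@(5,3) | pheromone: 3 0 0 0 0 / 0 0 0 0 0 / 0 0 1 0 0 / 5 0 0 0 0 / 0 0 0 0 0 / 0 0 0 7 0
t=3: a0@(2,2) a1@(0,0) a2@(3,0) a3@(3,0) a4@(5,3) a5@(0,0) a6@(5,3) | pheromone: 4 0 0 0 0 / 0 0 0 0 0 / 0 0 1 0 0 / 6 0 0 0 0 / 0 0 0 0 0 / 0 0 0 8 0
t=4: a0@(2,2) a1@(0,0) a2@(3,0) a3@(3,0) a4@(5,3) a5@(0,0) a6@(5,3) | pheromone: 5 0 0 0 0 / 0 0 0 0 0 / 0 0 1 0 0 / 7 0 0 0 0 / 0 0 0 0 0 / 0 0 0 9 0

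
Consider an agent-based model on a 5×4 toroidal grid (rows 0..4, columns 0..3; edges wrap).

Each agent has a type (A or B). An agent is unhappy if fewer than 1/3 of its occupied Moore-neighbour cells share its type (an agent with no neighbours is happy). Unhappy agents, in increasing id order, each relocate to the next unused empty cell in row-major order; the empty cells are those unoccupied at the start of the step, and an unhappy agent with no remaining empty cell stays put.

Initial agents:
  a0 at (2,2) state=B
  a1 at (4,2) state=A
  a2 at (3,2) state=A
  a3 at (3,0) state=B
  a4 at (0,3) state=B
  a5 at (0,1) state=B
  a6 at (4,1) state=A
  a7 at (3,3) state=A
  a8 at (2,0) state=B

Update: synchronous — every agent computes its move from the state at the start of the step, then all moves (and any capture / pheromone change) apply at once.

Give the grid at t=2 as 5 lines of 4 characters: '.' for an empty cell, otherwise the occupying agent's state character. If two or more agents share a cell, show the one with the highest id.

t=1: a0@(0,0):B a1@(4,2):A a2@(3,2):A a3@(3,0):B a4@(0,2):B a5@(1,0):B a6@(4,1):A a7@(3,3):A a8@(2,0):B
t=2: a0@(0,0):B a1@(4,2):A a2@(3,2):A a3@(3,0):B a4@(0,1):B a5@(1,0):B a6@(4,1):A a7@(3,3):A a8@(2,0):B

BB..
B...
B...
B.AA
.AA.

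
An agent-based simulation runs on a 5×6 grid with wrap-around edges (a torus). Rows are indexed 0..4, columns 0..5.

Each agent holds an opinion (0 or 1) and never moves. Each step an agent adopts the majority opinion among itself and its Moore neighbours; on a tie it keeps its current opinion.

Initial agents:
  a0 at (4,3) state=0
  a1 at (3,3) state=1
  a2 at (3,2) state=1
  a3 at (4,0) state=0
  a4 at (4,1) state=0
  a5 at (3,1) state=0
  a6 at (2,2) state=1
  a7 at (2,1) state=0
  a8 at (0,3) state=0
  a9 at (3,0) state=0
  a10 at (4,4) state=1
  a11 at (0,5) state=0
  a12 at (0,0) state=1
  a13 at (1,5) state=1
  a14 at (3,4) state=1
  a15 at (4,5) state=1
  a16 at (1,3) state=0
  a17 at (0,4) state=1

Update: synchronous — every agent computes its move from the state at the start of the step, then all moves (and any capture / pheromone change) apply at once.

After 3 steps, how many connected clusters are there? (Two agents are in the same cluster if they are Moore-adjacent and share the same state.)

t=1: a0@(4,3):1 a1@(3,3):1 a2@(3,2):0 a3@(4,0):0 a4@(4,1):0 a5@(3,1):0 a6@(2,2):1 a7@(2,1):0 a8@(0,3):0 a9@(3,0):0 a10@(4,4):1 a11@(0,5):1 a12@(0,0):1 a13@(1,5):1 a14@(3,4):1 a15@(4,5):1 a16@(1,3):0 a17@(0,4):1
t=2: a0@(4,3):1 a1@(3,3):1 a2@(3,2):0 a3@(4,0):0 a4@(4,1):0 a5@(3,1):0 a6@(2,2):0 a7@(2,1):0 a8@(0,3):1 a9@(3,0):0 a10@(4,4):1 a11@(0,5):1 a12@(0,0):1 a13@(1,5):1 a14@(3,4):1 a15@(4,5):1 a16@(1,3):0 a17@(0,4):1
t=3: (unchanged — steady state)

2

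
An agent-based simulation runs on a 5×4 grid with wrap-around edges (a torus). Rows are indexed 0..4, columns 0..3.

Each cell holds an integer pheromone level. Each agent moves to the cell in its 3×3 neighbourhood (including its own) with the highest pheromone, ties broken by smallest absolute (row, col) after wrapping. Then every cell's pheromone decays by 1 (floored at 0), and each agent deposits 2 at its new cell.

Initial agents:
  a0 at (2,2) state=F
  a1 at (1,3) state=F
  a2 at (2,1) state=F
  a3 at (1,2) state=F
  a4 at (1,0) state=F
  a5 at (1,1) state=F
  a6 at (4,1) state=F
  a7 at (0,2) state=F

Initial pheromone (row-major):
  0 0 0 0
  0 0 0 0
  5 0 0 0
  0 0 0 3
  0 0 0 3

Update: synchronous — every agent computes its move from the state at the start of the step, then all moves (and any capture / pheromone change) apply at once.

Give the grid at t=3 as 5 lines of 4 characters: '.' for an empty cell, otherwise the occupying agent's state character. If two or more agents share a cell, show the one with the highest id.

....
....
F...
...F
...F

t=1: a0@(3,3) a1@(2,0) a2@(2,0) a3@(0,1) a4@(2,0) a5@(2,0) a6@(0,0) a7@(4,3) | pheromone: 2 2 0 0 / 0 0 0 0 / 12 0 0 0 / 0 0 0 4 / 0 0 0 4
t=2: a0@(2,0) a1@(2,0) a2@(2,0) a3@(0,0) a4@(2,0) a5@(2,0) a6@(4,3) a7@(3,3) | pheromone: 3 1 0 0 / 0 0 0 0 / 21 0 0 0 / 0 0 0 5 / 0 0 0 5
t=3: a0@(2,0) a1@(2,0) a2@(2,0) a3@(4,3) a4@(2,0) a5@(2,0) a6@(3,3) a7@(2,0) | pheromone: 2 0 0 0 / 0 0 0 0 / 32 0 0 0 / 0 0 0 6 / 0 0 0 6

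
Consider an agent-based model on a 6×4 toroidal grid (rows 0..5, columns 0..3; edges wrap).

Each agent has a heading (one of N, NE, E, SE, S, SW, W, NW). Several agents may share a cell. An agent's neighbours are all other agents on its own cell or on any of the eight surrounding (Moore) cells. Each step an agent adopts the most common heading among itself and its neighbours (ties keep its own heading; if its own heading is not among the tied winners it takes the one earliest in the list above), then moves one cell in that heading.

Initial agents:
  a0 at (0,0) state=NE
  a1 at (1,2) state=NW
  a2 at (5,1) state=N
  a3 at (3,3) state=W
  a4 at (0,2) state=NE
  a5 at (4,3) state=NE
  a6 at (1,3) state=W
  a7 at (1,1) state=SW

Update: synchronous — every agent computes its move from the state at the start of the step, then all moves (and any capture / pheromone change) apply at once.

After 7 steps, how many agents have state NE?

8

t=1: a0@(5,1):NE a1@(0,1):NW a2@(4,2):NE a3@(3,2):W a4@(5,3):NE a5@(3,0):NE a6@(0,0):NE a7@(0,2):NE
t=2: a0@(4,2):NE a1@(5,2):NE a2@(3,3):NE a3@(3,1):W a4@(4,0):NE a5@(2,1):NE a6@(5,1):NE a7@(5,3):NE
t=3: a0@(3,3):NE a1@(4,3):NE a2@(2,0):NE a3@(2,2):NE a4@(3,1):NE a5@(1,2):NE a6@(4,2):NE a7@(4,0):NE
t=4: a0@(2,0):NE a1@(3,0):NE a2@(1,1):NE a3@(1,3):NE a4@(2,2):NE a5@(0,3):NE a6@(3,3):NE a7@(3,1):NE
t=5: a0@(1,1):NE a1@(2,1):NE a2@(0,2):NE a3@(0,0):NE a4@(1,3):NE a5@(5,0):NE a6@(2,0):NE a7@(2,2):NE
t=6: a0@(0,2):NE a1@(1,2):NE a2@(5,3):NE a3@(5,1):NE a4@(0,0):NE a5@(4,1):NE a6@(1,1):NE a7@(1,3):NE
t=7: a0@(5,3):NE a1@(0,3):NE a2@(4,0):NE a3@(4,2):NE a4@(5,1):NE a5@(3,2):NE a6@(0,2):NE a7@(0,0):NE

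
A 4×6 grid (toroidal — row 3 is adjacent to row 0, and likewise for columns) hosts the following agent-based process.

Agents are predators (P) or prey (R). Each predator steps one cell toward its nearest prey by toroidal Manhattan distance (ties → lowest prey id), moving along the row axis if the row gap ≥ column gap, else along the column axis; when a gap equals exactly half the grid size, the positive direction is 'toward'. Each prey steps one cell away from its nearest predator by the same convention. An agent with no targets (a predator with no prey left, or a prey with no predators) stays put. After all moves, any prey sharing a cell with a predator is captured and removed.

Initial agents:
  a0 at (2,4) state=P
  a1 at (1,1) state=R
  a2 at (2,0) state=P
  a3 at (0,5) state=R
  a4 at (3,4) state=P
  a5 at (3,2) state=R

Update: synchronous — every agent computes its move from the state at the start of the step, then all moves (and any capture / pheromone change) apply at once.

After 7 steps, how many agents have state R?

t=1: a0@(3,4):P a1@(0,1):R a2@(1,0):P a3@(1,5):R a4@(0,4):P a5@(3,1):R
t=2: a0@(0,4):P a1@(3,1):R a2@(1,5):P a4@(1,4):P a5@(3,0):R
t=3: a0@(0,5):P a1@(3,0):R a2@(2,5):P a4@(2,4):P a5@(3,1):R
t=4: a0@(3,5):P a1@(2,0):R a2@(3,5):P a4@(2,5):P a5@(3,2):R
t=5: a0@(2,5):P a1@(2,1):R a2@(2,5):P a4@(2,0):P a5@(3,1):R
t=6: a0@(2,0):P a1@(2,2):R a2@(2,0):P a4@(2,1):P a5@(0,1):R
t=7: a0@(2,1):P a1@(2,3):R a2@(2,1):P a4@(2,2):P a5@(3,1):R

2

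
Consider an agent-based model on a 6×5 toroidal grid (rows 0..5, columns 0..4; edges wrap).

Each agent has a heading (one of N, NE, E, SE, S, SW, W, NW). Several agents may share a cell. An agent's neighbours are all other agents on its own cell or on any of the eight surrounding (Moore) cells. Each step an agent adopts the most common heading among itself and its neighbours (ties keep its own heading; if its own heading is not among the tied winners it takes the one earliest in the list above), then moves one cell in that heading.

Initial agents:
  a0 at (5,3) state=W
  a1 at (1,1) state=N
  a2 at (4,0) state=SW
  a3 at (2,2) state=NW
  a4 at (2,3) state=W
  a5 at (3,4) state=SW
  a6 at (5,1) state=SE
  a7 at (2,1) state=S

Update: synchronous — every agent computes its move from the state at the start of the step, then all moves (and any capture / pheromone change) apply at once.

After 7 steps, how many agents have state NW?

1

t=1: a0@(5,2):W a1@(0,1):N a2@(5,4):SW a3@(1,1):NW a4@(2,2):W a5@(4,3):SW a6@(0,2):SE a7@(3,1):S
t=2: a0@(5,1):W a1@(5,1):N a2@(0,3):SW a3@(0,0):NW a4@(2,1):W a5@(5,2):SW a6@(1,3):SE a7@(4,1):S
t=3: a0@(5,0):W a1@(4,1):N a2@(1,2):SW a3@(5,4):NW a4@(2,0):W a5@(0,1):SW a6@(2,4):SE a7@(5,1):S
t=4: a0@(5,4):W a1@(3,1):N a2@(2,1):SW a3@(4,3):NW a4@(2,4):W a5@(1,0):SW a6@(3,0):SE a7@(0,1):S
t=5: a0@(5,3):W a1@(2,1):N a2@(3,0):SW a3@(3,2):NW a4@(2,3):W a5@(2,4):SW a6@(4,1):SE a7@(1,1):S
t=6: a0@(5,2):W a1@(1,1):N a2@(4,4):SW a3@(2,1):NW a4@(2,2):W a5@(3,3):SW a6@(5,2):SE a7@(2,1):S
t=7: a0@(5,1):W a1@(0,1):N a2@(5,3):SW a3@(1,0):NW a4@(2,1):W a5@(4,2):SW a6@(0,3):SE a7@(3,1):S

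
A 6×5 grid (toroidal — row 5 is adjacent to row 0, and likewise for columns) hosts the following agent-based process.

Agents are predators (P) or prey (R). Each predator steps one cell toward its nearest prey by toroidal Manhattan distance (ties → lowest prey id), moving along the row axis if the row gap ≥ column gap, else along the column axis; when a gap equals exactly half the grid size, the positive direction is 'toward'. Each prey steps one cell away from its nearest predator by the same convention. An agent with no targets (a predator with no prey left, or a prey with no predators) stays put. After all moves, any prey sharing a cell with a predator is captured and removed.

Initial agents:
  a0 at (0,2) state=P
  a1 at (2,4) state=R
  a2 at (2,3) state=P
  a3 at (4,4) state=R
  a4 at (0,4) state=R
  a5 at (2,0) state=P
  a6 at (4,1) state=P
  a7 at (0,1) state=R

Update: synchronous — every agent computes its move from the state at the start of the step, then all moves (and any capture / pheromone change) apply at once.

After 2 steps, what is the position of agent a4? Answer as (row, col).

(0, 4)

t=1: a0@(0,1):P a1@(2,0):R a2@(2,4):P a3@(4,3):R a4@(0,0):R a5@(2,4):P a6@(4,0):P a7@(0,0):R
t=2: a0@(0,0):P a1@(2,1):R a2@(2,0):P a3@(4,2):R a4@(0,4):R a5@(2,0):P a6@(3,0):P a7@(0,4):R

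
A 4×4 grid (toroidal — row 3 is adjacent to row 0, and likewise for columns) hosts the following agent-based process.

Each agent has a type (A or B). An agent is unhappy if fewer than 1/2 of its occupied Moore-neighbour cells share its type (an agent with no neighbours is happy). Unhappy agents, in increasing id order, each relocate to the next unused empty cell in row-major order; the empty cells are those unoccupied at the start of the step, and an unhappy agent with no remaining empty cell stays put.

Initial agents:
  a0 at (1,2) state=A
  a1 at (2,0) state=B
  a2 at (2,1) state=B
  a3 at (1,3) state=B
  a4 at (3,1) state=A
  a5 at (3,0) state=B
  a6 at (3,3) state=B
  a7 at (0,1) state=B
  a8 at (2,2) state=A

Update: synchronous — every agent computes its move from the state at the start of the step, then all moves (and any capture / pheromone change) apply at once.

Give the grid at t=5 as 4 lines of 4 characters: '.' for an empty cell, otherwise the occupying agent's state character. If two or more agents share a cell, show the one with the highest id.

A.BB
AA.B
B...
B..B

t=1: a0@(0,0):A a1@(2,0):B a2@(0,2):B a3@(0,3):B a4@(1,0):A a5@(3,0):B a6@(3,3):B a7@(1,1):B a8@(2,3):A
t=2: a0@(0,1):A a1@(2,0):B a2@(0,2):B a3@(0,3):B a4@(1,2):A a5@(3,0):B a6@(3,3):B a7@(1,1):B a8@(1,3):A
t=3: a0@(0,0):A a1@(2,0):B a2@(0,2):B a3@(0,3):B a4@(1,0):A a5@(3,0):B a6@(3,3):B a7@(1,1):B a8@(2,1):A
t=4: a0@(0,1):A a1@(2,0):B a2@(0,2):B a3@(0,3):B a4@(1,2):A a5@(3,0):B a6@(3,3):B a7@(1,3):B a8@(2,2):A
t=5: a0@(0,0):A a1@(2,0):B a2@(0,2):B a3@(0,3):B a4@(1,0):A a5@(3,0):B a6@(3,3):B a7@(1,3):B a8@(1,1):A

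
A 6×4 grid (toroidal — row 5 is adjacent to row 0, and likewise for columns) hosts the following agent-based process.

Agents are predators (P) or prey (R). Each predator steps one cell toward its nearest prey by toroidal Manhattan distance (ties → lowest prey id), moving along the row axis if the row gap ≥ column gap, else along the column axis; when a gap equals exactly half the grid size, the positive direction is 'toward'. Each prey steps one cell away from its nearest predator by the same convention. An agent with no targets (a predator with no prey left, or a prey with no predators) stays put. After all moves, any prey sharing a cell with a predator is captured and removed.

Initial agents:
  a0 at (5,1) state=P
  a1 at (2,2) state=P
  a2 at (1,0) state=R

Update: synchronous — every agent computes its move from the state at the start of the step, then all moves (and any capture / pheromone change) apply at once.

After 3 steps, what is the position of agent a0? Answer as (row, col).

t=1: a0@(0,1):P a1@(2,3):P a2@(2,0):R
t=2: a0@(1,1):P a1@(2,0):P a2@(2,1):R
t=3: a0@(2,1):P a1@(2,1):P a2@(3,1):R

(2, 1)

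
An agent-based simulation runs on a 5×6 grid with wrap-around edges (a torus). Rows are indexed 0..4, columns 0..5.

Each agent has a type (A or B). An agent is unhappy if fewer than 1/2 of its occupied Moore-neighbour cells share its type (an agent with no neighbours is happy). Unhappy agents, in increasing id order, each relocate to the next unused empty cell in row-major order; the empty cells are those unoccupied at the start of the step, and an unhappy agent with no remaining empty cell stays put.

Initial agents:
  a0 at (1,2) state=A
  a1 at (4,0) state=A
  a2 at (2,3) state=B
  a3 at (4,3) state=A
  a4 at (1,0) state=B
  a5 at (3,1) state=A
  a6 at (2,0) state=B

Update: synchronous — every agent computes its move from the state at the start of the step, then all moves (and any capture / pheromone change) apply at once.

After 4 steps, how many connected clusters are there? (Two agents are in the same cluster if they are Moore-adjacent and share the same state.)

t=1: a0@(0,0):A a1@(4,0):A a2@(0,1):B a3@(4,3):A a4@(1,0):B a5@(3,1):A a6@(2,0):B
t=2: a0@(0,2):A a1@(4,0):A a2@(0,3):B a3@(4,3):A a4@(1,0):B a5@(3,1):A a6@(2,0):B
t=3: a0@(0,2):A a1@(4,0):A a2@(0,0):B a3@(4,3):A a4@(1,0):B a5@(3,1):A a6@(2,0):B
t=4: (unchanged — steady state)

3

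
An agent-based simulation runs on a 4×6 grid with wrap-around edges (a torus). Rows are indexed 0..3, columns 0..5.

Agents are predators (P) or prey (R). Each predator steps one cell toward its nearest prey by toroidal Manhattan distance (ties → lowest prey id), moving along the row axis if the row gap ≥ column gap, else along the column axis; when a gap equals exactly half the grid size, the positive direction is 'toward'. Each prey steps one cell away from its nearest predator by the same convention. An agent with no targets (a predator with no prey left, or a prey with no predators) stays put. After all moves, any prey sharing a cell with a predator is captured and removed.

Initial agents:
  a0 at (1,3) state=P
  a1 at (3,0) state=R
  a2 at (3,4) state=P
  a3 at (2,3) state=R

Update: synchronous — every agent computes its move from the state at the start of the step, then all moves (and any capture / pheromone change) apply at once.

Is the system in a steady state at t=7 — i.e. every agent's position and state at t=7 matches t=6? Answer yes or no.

no

t=1: a0@(2,3):P a1@(3,1):R a2@(3,5):P a3@(3,3):R
t=2: a0@(3,3):P a1@(3,2):R a2@(3,0):P a3@(0,3):R
t=3: a0@(3,2):P a2@(3,1):P a3@(1,3):R
t=4: a0@(0,2):P a2@(0,1):P a3@(0,3):R
t=5: a0@(0,3):P a2@(0,2):P a3@(0,4):R
t=6: a0@(0,4):P a2@(0,3):P a3@(0,5):R
t=7: a0@(0,5):P a2@(0,4):P a3@(0,0):R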